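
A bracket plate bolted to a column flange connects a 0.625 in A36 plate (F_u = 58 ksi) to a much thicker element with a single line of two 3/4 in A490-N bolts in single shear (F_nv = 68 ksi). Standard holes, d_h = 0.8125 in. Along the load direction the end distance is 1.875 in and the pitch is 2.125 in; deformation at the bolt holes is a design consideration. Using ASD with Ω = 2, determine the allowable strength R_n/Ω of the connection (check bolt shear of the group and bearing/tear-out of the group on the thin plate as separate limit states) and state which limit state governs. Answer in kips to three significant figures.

30 kips (bolt shear governs)

Bolt shear: A_b = π·0.75²/4 = 0.4418 in²; R_n = 68 × 0.4418 × 2 × 1 = 60.08 kips → 60.08 / 2 = 30 kips.
Bearing (1.2 l_c t F_u ≤ 2.4 d t F_u): upper limit = 2.4·0.75·0.625·58 = 65.25 kips.
  Edge l_c = 1.875 − 0.8125/2 = 1.469 → r_n = 63.89 kips; interior l_c = 2.125 − 0.8125 = 1.312 → r_n = 57.09 kips.
  R_n,bearing = 1·63.89 + 1·57.09 = 121 kips → 121 / 2 = 60.5 kips.
Bolt shear governs: 30 kips.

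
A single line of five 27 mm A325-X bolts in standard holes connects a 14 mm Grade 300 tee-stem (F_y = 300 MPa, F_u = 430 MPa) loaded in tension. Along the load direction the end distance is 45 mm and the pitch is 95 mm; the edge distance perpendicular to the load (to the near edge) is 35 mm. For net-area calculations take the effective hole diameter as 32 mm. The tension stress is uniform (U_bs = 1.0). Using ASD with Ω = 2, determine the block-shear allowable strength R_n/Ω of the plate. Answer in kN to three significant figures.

565 kN

Shear plane L_v = 45 + 4·95 = 425 mm; A_gv = 425 × 14 = 5950 mm².
A_nv = (425 − 4.5·32) × 14 = 3934 mm².
A_nt = (35 − 0.5·32) × 14 = 266 mm².
0.6 F_u A_nv = 1015 kN; 0.6 F_y A_gv = 1071 kN → shear rupture governs the shear term.
R_n = 1015 + 1.0 × 430 × 266 / 1000 = 1129 kN.
Allowable strength R_n/Ω = 1129 / 2 = 565 kN.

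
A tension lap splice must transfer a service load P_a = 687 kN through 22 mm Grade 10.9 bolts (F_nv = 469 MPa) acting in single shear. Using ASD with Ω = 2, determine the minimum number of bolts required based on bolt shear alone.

A_b = π·22²/4 = 380.1 mm².
Per-bolt allowable strength R_n/Ω = 469 × 380.1 × 1 / 1000 / 2 = 89.14 kN.
n ≥ 687 / 89.14 = 7.707 → use 8 bolts.

8 bolts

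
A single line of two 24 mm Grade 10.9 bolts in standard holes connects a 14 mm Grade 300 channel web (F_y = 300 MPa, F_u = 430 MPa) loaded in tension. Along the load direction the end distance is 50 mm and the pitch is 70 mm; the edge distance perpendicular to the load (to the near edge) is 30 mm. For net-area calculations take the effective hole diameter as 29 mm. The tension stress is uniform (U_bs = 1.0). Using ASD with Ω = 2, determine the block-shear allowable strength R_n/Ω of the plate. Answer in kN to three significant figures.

185 kN

Shear plane L_v = 50 + 1·70 = 120 mm; A_gv = 120 × 14 = 1680 mm².
A_nv = (120 − 1.5·29) × 14 = 1071 mm².
A_nt = (30 − 0.5·29) × 14 = 217 mm².
0.6 F_u A_nv = 276.3 kN; 0.6 F_y A_gv = 302.4 kN → shear rupture governs the shear term.
R_n = 276.3 + 1.0 × 430 × 217 / 1000 = 369.6 kN.
Allowable strength R_n/Ω = 369.6 / 2 = 185 kN.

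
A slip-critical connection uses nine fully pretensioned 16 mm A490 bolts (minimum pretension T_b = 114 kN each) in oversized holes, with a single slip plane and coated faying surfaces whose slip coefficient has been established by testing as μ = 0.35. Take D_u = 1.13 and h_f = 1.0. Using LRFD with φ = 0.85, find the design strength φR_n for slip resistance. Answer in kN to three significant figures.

345 kN

R_n = μ · D_u · h_f · T_b · n_s · n_b = 0.35 × 1.13 × 1.0 × 114 × 1 × 9 = 405.8 kN.
Design strength φR_n = 0.85 × 405.8 = 345 kN.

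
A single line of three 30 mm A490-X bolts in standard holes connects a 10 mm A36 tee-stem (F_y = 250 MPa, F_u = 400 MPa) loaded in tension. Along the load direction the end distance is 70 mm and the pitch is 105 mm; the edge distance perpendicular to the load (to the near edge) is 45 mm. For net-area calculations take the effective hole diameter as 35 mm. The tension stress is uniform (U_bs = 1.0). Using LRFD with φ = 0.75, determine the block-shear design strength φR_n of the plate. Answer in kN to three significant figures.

Shear plane L_v = 70 + 2·105 = 280 mm; A_gv = 280 × 10 = 2800 mm².
A_nv = (280 − 2.5·35) × 10 = 1925 mm².
A_nt = (45 − 0.5·35) × 10 = 275 mm².
0.6 F_u A_nv = 462 kN; 0.6 F_y A_gv = 420 kN → shear yielding governs the shear term.
R_n = 420 + 1.0 × 400 × 275 / 1000 = 530 kN.
Design strength φR_n = 0.75 × 530 = 398 kN.

398 kN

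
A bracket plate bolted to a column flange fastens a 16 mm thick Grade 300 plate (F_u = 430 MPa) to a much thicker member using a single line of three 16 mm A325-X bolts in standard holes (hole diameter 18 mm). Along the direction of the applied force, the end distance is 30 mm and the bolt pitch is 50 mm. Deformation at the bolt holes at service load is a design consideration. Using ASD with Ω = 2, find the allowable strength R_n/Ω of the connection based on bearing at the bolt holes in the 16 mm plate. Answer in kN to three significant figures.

Per bolt r_n = 1.2 l_c t F_u ≤ 2.4 d t F_u; upper limit = 2.4 × 16 × 16 × 430 / 1000 = 264.2 kN.
Edge bolt: l_c = 30 − 18/2 = 21 mm → 1.2 × 21 × 16 × 430 / 1000 = 173.4 → r_n = 173.4 kN.
Interior bolts: l_c = 50 − 18 = 32 mm → 1.2 × 32 × 16 × 430 / 1000 = 264.2 → r_n = 264.2 kN.
R_n = 1 × 173.4 + 2 × 264.2 = 701.8 kN.
Allowable strength R_n/Ω = 701.8 / 2 = 351 kN.

351 kN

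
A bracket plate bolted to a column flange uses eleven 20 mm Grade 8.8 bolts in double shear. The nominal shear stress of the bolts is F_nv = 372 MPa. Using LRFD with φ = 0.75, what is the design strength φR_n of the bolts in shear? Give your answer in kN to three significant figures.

A_b = π × 20² / 4 = 314.2 mm².
R_n = F_nv · A_b · n · n_s = 372 × 314.2 × 11 × 2 / 1000 = 2571 kN.
Design strength φR_n = 0.75 × 2571 = 1930 kN.

1930 kN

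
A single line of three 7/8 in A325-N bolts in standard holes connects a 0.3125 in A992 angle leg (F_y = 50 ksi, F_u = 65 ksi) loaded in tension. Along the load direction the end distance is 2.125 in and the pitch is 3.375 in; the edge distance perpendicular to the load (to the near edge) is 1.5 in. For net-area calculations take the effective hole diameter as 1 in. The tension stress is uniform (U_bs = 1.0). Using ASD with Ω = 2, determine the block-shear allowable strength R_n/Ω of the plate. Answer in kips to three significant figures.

49 kips

Shear plane L_v = 2.125 + 2·3.375 = 8.875 in; A_gv = 8.875 × 0.3125 = 2.773 in².
A_nv = (8.875 − 2.5·1) × 0.3125 = 1.992 in².
A_nt = (1.5 − 0.5·1) × 0.3125 = 0.3125 in².
0.6 F_u A_nv = 77.7 kips; 0.6 F_y A_gv = 83.2 kips → shear rupture governs the shear term.
R_n = 77.7 + 1.0 × 65 × 0.3125 = 98.01 kips.
Allowable strength R_n/Ω = 98.01 / 2 = 49 kips.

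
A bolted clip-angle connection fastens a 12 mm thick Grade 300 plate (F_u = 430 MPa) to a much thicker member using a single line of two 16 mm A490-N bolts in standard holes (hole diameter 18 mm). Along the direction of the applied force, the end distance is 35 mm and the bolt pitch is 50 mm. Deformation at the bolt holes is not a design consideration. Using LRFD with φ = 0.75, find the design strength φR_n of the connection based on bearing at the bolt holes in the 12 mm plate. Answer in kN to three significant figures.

337 kN

Per bolt r_n = 1.5 l_c t F_u ≤ 3.0 d t F_u; upper limit = 3.0 × 16 × 12 × 430 / 1000 = 247.7 kN.
Edge bolt: l_c = 35 − 18/2 = 26 mm → 1.5 × 26 × 12 × 430 / 1000 = 201.2 → r_n = 201.2 kN.
Interior bolts: l_c = 50 − 18 = 32 mm → 1.5 × 32 × 12 × 430 / 1000 = 247.7 → r_n = 247.7 kN.
R_n = 1 × 201.2 + 1 × 247.7 = 448.9 kN.
Design strength φR_n = 0.75 × 448.9 = 337 kN.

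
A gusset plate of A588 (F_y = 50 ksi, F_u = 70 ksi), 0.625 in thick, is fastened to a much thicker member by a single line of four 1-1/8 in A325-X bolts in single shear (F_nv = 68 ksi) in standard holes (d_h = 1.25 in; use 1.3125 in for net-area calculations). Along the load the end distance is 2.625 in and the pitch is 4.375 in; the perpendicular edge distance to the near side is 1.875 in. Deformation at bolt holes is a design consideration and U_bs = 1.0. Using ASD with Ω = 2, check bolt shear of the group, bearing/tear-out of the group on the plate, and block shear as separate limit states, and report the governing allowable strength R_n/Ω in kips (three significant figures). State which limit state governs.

135 kips (bolt shear governs)

Bolt shear: A_b = π·1.125²/4 = 0.994 in²; R_n = 68 × 0.994 × 4 × 1 = 270.4 kips → 270.4 / 2 = 135 kips.
Bearing: edge l_c = 2, r_n = 105 kips; interior l_c = 3.125, r_n = 118.1 kips; R_n = 105 + 3·118.1 = 459.4 kips → 230 kips.
Block shear: A_gv = 9.844, A_nv = 6.973, A_nt = 0.7617 in²; R_n = min(0.6F_uA_nv, 0.6F_yA_gv) + U_bs·F_u·A_nt = 346.2 kips → 173 kips.
Bolt shear governs: 135 kips.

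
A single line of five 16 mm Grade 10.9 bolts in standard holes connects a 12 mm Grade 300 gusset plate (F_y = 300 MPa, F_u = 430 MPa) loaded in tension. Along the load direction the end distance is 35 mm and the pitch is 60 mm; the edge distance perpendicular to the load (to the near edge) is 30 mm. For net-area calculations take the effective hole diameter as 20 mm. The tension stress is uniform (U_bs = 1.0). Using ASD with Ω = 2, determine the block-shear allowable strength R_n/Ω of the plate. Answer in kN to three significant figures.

Shear plane L_v = 35 + 4·60 = 275 mm; A_gv = 275 × 12 = 3300 mm².
A_nv = (275 − 4.5·20) × 12 = 2220 mm².
A_nt = (30 − 0.5·20) × 12 = 240 mm².
0.6 F_u A_nv = 572.8 kN; 0.6 F_y A_gv = 594 kN → shear rupture governs the shear term.
R_n = 572.8 + 1.0 × 430 × 240 / 1000 = 676 kN.
Allowable strength R_n/Ω = 676 / 2 = 338 kN.

338 kN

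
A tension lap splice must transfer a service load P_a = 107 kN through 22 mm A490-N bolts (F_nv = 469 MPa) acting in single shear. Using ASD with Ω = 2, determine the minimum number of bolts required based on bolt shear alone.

2 bolts

A_b = π·22²/4 = 380.1 mm².
Per-bolt allowable strength R_n/Ω = 469 × 380.1 × 1 / 1000 / 2 = 89.14 kN.
n ≥ 107 / 89.14 = 1.2 → use 2 bolts.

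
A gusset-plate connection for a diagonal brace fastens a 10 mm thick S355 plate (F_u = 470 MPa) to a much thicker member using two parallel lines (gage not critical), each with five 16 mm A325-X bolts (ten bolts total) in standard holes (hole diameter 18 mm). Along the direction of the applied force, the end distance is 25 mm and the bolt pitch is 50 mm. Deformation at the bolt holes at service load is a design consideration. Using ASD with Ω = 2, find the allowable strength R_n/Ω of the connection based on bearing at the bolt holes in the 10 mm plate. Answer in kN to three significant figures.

812 kN

Per bolt r_n = 1.2 l_c t F_u ≤ 2.4 d t F_u; upper limit = 2.4 × 16 × 10 × 470 / 1000 = 180.5 kN.
Edge bolt: l_c = 25 − 18/2 = 16 mm → 1.2 × 16 × 10 × 470 / 1000 = 90.24 → r_n = 90.24 kN.
Interior bolts: l_c = 50 − 18 = 32 mm → 1.2 × 32 × 10 × 470 / 1000 = 180.5 → r_n = 180.5 kN.
R_n = 2 × 90.24 + 8 × 180.5 = 1624 kN.
Allowable strength R_n/Ω = 1624 / 2 = 812 kN.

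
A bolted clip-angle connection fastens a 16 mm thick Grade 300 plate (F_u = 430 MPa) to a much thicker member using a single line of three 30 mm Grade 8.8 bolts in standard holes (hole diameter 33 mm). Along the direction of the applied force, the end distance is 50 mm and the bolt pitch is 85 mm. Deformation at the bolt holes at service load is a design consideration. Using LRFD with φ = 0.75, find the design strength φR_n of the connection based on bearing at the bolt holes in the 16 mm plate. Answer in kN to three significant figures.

Per bolt r_n = 1.2 l_c t F_u ≤ 2.4 d t F_u; upper limit = 2.4 × 30 × 16 × 430 / 1000 = 495.4 kN.
Edge bolt: l_c = 50 − 33/2 = 33.5 mm → 1.2 × 33.5 × 16 × 430 / 1000 = 276.6 → r_n = 276.6 kN.
Interior bolts: l_c = 85 − 33 = 52 mm → 1.2 × 52 × 16 × 430 / 1000 = 429.3 → r_n = 429.3 kN.
R_n = 1 × 276.6 + 2 × 429.3 = 1135 kN.
Design strength φR_n = 0.75 × 1135 = 851 kN.

851 kN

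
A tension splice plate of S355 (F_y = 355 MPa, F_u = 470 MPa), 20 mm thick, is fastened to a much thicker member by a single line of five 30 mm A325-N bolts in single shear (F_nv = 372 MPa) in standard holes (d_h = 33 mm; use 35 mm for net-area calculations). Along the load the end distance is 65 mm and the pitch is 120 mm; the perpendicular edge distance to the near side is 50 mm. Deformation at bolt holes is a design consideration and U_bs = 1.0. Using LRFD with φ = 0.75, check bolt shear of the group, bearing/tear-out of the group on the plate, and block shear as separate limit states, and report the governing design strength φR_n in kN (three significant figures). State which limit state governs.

Bolt shear: A_b = π·30²/4 = 706.9 mm²; R_n = 372 × 706.9 × 5 × 1 / 1000 = 1315 kN → 0.75 × 1315 = 986 kN.
Bearing: edge l_c = 48.5, r_n = 547.1 kN; interior l_c = 87, r_n = 676.8 kN; R_n = 547.1 + 4·676.8 = 3254 kN → 2440 kN.
Block shear: A_gv = 10900, A_nv = 7750, A_nt = 650 mm²; R_n = min(0.6F_uA_nv, 0.6F_yA_gv) + U_bs·F_u·A_nt = 2491 kN → 1870 kN.
Bolt shear governs: 986 kN.

986 kN (bolt shear governs)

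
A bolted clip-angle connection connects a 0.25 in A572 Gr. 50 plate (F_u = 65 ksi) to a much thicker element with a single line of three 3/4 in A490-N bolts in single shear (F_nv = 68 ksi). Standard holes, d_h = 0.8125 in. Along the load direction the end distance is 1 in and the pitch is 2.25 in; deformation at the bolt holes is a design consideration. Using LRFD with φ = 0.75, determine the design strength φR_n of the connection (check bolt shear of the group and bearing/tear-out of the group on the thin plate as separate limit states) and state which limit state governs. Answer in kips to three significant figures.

50.7 kips (bearing governs)

Bolt shear: A_b = π·0.75²/4 = 0.4418 in²; R_n = 68 × 0.4418 × 3 × 1 = 90.12 kips → 0.75 × 90.12 = 67.6 kips.
Bearing (1.2 l_c t F_u ≤ 2.4 d t F_u): upper limit = 2.4·0.75·0.25·65 = 29.25 kips.
  Edge l_c = 1 − 0.8125/2 = 0.5938 → r_n = 11.58 kips; interior l_c = 2.25 − 0.8125 = 1.438 → r_n = 28.03 kips.
  R_n,bearing = 1·11.58 + 2·28.03 = 67.64 kips → 0.75 × 67.64 = 50.7 kips.
Bearing governs: 50.7 kips.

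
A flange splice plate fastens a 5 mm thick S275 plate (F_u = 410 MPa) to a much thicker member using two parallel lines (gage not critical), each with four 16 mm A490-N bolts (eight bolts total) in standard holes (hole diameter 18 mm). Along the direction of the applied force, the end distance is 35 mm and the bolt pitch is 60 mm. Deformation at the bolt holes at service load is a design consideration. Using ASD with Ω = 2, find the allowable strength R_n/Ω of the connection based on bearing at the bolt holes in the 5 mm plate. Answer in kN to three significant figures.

300 kN

Per bolt r_n = 1.2 l_c t F_u ≤ 2.4 d t F_u; upper limit = 2.4 × 16 × 5 × 410 / 1000 = 78.72 kN.
Edge bolt: l_c = 35 − 18/2 = 26 mm → 1.2 × 26 × 5 × 410 / 1000 = 63.96 → r_n = 63.96 kN.
Interior bolts: l_c = 60 − 18 = 42 mm → 1.2 × 42 × 5 × 410 / 1000 = 103.3 → r_n = 78.72 kN.
R_n = 2 × 63.96 + 6 × 78.72 = 600.2 kN.
Allowable strength R_n/Ω = 600.2 / 2 = 300 kN.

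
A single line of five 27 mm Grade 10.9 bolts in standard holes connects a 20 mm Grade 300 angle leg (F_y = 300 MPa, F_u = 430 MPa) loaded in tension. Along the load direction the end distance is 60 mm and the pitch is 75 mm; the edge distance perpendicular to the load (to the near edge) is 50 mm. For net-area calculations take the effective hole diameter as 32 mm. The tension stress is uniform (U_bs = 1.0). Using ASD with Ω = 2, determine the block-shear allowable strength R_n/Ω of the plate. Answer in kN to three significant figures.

Shear plane L_v = 60 + 4·75 = 360 mm; A_gv = 360 × 20 = 7200 mm².
A_nv = (360 − 4.5·32) × 20 = 4320 mm².
A_nt = (50 − 0.5·32) × 20 = 680 mm².
0.6 F_u A_nv = 1115 kN; 0.6 F_y A_gv = 1296 kN → shear rupture governs the shear term.
R_n = 1115 + 1.0 × 430 × 680 / 1000 = 1407 kN.
Allowable strength R_n/Ω = 1407 / 2 = 703 kN.

703 kN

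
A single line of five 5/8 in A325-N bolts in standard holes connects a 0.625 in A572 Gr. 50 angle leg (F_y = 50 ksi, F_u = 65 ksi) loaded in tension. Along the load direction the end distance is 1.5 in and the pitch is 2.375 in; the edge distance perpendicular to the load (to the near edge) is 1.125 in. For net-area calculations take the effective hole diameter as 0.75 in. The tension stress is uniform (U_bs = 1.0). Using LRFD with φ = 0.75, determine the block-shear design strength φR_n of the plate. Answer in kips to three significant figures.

162 kips

Shear plane L_v = 1.5 + 4·2.375 = 11 in; A_gv = 11 × 0.625 = 6.875 in².
A_nv = (11 − 4.5·0.75) × 0.625 = 4.766 in².
A_nt = (1.125 − 0.5·0.75) × 0.625 = 0.4688 in².
0.6 F_u A_nv = 185.9 kips; 0.6 F_y A_gv = 206.2 kips → shear rupture governs the shear term.
R_n = 185.9 + 1.0 × 65 × 0.4688 = 216.3 kips.
Design strength φR_n = 0.75 × 216.3 = 162 kips.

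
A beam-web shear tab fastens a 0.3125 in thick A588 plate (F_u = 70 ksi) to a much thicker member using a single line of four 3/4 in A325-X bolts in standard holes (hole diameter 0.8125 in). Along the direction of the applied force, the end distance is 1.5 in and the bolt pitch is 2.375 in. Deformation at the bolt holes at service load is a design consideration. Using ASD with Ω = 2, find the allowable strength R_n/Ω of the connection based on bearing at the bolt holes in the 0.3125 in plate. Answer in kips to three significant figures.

73.4 kips

Per bolt r_n = 1.2 l_c t F_u ≤ 2.4 d t F_u; upper limit = 2.4 × 0.75 × 0.3125 × 70 = 39.38 kips.
Edge bolt: l_c = 1.5 − 0.8125/2 = 1.094 in → 1.2 × 1.094 × 0.3125 × 70 = 28.71 → r_n = 28.71 kips.
Interior bolts: l_c = 2.375 − 0.8125 = 1.562 in → 1.2 × 1.562 × 0.3125 × 70 = 41.02 → r_n = 39.38 kips.
R_n = 1 × 28.71 + 3 × 39.38 = 146.8 kips.
Allowable strength R_n/Ω = 146.8 / 2 = 73.4 kips.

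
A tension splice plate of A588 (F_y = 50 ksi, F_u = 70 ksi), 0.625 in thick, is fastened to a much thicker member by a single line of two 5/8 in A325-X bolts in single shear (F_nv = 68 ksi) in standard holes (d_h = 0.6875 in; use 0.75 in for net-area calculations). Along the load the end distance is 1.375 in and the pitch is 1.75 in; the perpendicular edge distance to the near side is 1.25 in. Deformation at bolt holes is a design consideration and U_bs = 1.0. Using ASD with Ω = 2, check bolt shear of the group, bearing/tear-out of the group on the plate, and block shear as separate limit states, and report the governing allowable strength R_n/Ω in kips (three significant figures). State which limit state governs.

20.9 kips (bolt shear governs)

Bolt shear: A_b = π·0.625²/4 = 0.3068 in²; R_n = 68 × 0.3068 × 2 × 1 = 41.72 kips → 41.72 / 2 = 20.9 kips.
Bearing: edge l_c = 1.031, r_n = 54.14 kips; interior l_c = 1.062, r_n = 55.78 kips; R_n = 54.14 + 1·55.78 = 109.9 kips → 55 kips.
Block shear: A_gv = 1.953, A_nv = 1.25, A_nt = 0.5469 in²; R_n = min(0.6F_uA_nv, 0.6F_yA_gv) + U_bs·F_u·A_nt = 90.78 kips → 45.4 kips.
Bolt shear governs: 20.9 kips.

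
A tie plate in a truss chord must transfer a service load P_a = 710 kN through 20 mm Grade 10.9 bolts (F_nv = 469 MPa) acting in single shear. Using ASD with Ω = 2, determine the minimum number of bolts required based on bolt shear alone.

A_b = π·20²/4 = 314.2 mm².
Per-bolt allowable strength R_n/Ω = 469 × 314.2 × 1 / 1000 / 2 = 73.67 kN.
n ≥ 710 / 73.67 = 9.638 → use 10 bolts.

10 bolts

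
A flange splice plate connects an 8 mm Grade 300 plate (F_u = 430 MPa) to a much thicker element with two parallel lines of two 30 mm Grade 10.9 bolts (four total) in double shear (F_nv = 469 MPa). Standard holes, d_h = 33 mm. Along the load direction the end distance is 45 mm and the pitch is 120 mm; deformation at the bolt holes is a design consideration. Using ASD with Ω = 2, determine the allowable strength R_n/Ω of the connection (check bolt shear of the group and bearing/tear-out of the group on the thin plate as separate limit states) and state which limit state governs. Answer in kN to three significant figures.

Bolt shear: A_b = π·30²/4 = 706.9 mm²; R_n = 469 × 706.9 × 4 × 2 / 1000 = 2652 kN → 2652 / 2 = 1330 kN.
Bearing (1.2 l_c t F_u ≤ 2.4 d t F_u): upper limit = 2.4·30·8·430 / 1000 = 247.7 kN.
  Edge l_c = 45 − 33/2 = 28.5 → r_n = 117.6 kN; interior l_c = 120 − 33 = 87 → r_n = 247.7 kN.
  R_n,bearing = 2·117.6 + 2·247.7 = 730.7 kN → 730.7 / 2 = 365 kN.
Bearing governs: 365 kN.

365 kN (bearing governs)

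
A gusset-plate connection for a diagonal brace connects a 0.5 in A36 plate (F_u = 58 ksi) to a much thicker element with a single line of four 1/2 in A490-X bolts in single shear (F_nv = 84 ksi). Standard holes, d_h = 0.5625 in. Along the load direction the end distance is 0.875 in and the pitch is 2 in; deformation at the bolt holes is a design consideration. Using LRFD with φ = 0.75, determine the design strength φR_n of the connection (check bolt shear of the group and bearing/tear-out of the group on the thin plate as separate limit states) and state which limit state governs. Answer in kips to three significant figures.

49.5 kips (bolt shear governs)

Bolt shear: A_b = π·0.5²/4 = 0.1963 in²; R_n = 84 × 0.1963 × 4 × 1 = 65.97 kips → 0.75 × 65.97 = 49.5 kips.
Bearing (1.2 l_c t F_u ≤ 2.4 d t F_u): upper limit = 2.4·0.5·0.5·58 = 34.8 kips.
  Edge l_c = 0.875 − 0.5625/2 = 0.5938 → r_n = 20.66 kips; interior l_c = 2 − 0.5625 = 1.438 → r_n = 34.8 kips.
  R_n,bearing = 1·20.66 + 3·34.8 = 125.1 kips → 0.75 × 125.1 = 93.8 kips.
Bolt shear governs: 49.5 kips.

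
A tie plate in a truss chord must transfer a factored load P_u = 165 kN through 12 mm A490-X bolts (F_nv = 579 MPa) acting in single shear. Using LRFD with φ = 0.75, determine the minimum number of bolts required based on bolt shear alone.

A_b = π·12²/4 = 113.1 mm².
Per-bolt design strength φR_n = 0.75 × 579 × 113.1 × 1 / 1000 = 49.11 kN.
n ≥ 165 / 49.11 = 3.36 → use 4 bolts.

4 bolts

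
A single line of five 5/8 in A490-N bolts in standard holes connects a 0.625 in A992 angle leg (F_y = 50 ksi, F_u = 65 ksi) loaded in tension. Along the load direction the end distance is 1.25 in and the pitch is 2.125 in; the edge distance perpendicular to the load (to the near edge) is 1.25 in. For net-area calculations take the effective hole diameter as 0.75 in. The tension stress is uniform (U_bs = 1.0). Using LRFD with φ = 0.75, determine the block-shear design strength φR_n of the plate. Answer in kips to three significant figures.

143 kips

Shear plane L_v = 1.25 + 4·2.125 = 9.75 in; A_gv = 9.75 × 0.625 = 6.094 in².
A_nv = (9.75 − 4.5·0.75) × 0.625 = 3.984 in².
A_nt = (1.25 − 0.5·0.75) × 0.625 = 0.5469 in².
0.6 F_u A_nv = 155.4 kips; 0.6 F_y A_gv = 182.8 kips → shear rupture governs the shear term.
R_n = 155.4 + 1.0 × 65 × 0.5469 = 190.9 kips.
Design strength φR_n = 0.75 × 190.9 = 143 kips.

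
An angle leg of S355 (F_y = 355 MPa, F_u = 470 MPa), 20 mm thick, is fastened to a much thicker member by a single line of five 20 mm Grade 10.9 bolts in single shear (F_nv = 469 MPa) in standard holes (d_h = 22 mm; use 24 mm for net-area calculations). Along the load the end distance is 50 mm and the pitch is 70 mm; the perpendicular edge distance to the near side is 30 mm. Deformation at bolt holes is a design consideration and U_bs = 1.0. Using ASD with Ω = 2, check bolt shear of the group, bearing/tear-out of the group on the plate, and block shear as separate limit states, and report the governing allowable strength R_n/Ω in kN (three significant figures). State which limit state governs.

Bolt shear: A_b = π·20²/4 = 314.2 mm²; R_n = 469 × 314.2 × 5 × 1 / 1000 = 736.7 kN → 736.7 / 2 = 368 kN.
Bearing: edge l_c = 39, r_n = 439.9 kN; interior l_c = 48, r_n = 451.2 kN; R_n = 439.9 + 4·451.2 = 2245 kN → 1120 kN.
Block shear: A_gv = 6600, A_nv = 4440, A_nt = 360 mm²; R_n = min(0.6F_uA_nv, 0.6F_yA_gv) + U_bs·F_u·A_nt = 1421 kN → 711 kN.
Bolt shear governs: 368 kN.

368 kN (bolt shear governs)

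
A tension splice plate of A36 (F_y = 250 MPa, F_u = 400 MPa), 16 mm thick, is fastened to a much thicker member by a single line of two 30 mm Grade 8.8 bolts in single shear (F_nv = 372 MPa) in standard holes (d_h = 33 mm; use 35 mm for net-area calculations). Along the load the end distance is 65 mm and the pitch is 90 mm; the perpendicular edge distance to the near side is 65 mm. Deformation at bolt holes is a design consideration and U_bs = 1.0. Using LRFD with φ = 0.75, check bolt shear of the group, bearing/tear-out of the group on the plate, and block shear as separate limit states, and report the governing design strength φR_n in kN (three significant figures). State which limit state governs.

Bolt shear: A_b = π·30²/4 = 706.9 mm²; R_n = 372 × 706.9 × 2 × 1 / 1000 = 525.9 kN → 0.75 × 525.9 = 394 kN.
Bearing: edge l_c = 48.5, r_n = 372.5 kN; interior l_c = 57, r_n = 437.8 kN; R_n = 372.5 + 1·437.8 = 810.2 kN → 608 kN.
Block shear: A_gv = 2480, A_nv = 1640, A_nt = 760 mm²; R_n = min(0.6F_uA_nv, 0.6F_yA_gv) + U_bs·F_u·A_nt = 676 kN → 507 kN.
Bolt shear governs: 394 kN.

394 kN (bolt shear governs)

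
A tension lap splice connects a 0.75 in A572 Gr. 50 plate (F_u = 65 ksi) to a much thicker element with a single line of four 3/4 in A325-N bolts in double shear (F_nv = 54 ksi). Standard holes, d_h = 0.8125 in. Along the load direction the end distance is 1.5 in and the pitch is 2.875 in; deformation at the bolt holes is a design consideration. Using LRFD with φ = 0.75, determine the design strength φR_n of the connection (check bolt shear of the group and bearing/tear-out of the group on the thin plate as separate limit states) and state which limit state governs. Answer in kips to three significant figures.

Bolt shear: A_b = π·0.75²/4 = 0.4418 in²; R_n = 54 × 0.4418 × 4 × 2 = 190.9 kips → 0.75 × 190.9 = 143 kips.
Bearing (1.2 l_c t F_u ≤ 2.4 d t F_u): upper limit = 2.4·0.75·0.75·65 = 87.75 kips.
  Edge l_c = 1.5 − 0.8125/2 = 1.094 → r_n = 63.98 kips; interior l_c = 2.875 − 0.8125 = 2.062 → r_n = 87.75 kips.
  R_n,bearing = 1·63.98 + 3·87.75 = 327.2 kips → 0.75 × 327.2 = 245 kips.
Bolt shear governs: 143 kips.

143 kips (bolt shear governs)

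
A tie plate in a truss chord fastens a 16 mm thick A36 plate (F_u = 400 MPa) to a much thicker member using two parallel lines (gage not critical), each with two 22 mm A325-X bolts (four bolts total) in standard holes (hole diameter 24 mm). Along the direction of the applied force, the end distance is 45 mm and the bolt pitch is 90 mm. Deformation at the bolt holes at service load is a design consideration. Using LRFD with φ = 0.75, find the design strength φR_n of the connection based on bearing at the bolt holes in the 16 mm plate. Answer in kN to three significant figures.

887 kN

Per bolt r_n = 1.2 l_c t F_u ≤ 2.4 d t F_u; upper limit = 2.4 × 22 × 16 × 400 / 1000 = 337.9 kN.
Edge bolt: l_c = 45 − 24/2 = 33 mm → 1.2 × 33 × 16 × 400 / 1000 = 253.4 → r_n = 253.4 kN.
Interior bolts: l_c = 90 − 24 = 66 mm → 1.2 × 66 × 16 × 400 / 1000 = 506.9 → r_n = 337.9 kN.
R_n = 2 × 253.4 + 2 × 337.9 = 1183 kN.
Design strength φR_n = 0.75 × 1183 = 887 kN.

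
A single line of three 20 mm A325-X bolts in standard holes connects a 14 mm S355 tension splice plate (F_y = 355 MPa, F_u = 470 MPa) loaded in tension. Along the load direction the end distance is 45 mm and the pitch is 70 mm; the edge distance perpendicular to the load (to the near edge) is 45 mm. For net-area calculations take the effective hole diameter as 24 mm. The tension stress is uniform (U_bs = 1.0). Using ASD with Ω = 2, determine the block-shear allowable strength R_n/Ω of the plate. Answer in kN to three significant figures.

355 kN

Shear plane L_v = 45 + 2·70 = 185 mm; A_gv = 185 × 14 = 2590 mm².
A_nv = (185 − 2.5·24) × 14 = 1750 mm².
A_nt = (45 − 0.5·24) × 14 = 462 mm².
0.6 F_u A_nv = 493.5 kN; 0.6 F_y A_gv = 551.7 kN → shear rupture governs the shear term.
R_n = 493.5 + 1.0 × 470 × 462 / 1000 = 710.6 kN.
Allowable strength R_n/Ω = 710.6 / 2 = 355 kN.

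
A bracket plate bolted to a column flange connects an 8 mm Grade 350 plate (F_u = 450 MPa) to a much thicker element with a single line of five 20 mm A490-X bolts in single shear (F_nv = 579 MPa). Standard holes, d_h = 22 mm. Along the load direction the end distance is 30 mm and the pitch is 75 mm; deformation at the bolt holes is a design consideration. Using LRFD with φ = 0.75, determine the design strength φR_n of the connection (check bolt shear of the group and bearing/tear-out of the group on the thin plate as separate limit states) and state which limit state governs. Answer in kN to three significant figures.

580 kN (bearing governs)

Bolt shear: A_b = π·20²/4 = 314.2 mm²; R_n = 579 × 314.2 × 5 × 1 / 1000 = 909.5 kN → 0.75 × 909.5 = 682 kN.
Bearing (1.2 l_c t F_u ≤ 2.4 d t F_u): upper limit = 2.4·20·8·450 / 1000 = 172.8 kN.
  Edge l_c = 30 − 22/2 = 19 → r_n = 82.08 kN; interior l_c = 75 − 22 = 53 → r_n = 172.8 kN.
  R_n,bearing = 1·82.08 + 4·172.8 = 773.3 kN → 0.75 × 773.3 = 580 kN.
Bearing governs: 580 kN.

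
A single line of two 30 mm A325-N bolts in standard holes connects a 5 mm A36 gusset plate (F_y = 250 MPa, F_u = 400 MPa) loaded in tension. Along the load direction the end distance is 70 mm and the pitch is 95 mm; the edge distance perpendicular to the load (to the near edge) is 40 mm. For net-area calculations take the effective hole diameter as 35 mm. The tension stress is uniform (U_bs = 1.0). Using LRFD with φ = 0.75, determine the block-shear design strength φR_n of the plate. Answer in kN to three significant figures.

127 kN

Shear plane L_v = 70 + 1·95 = 165 mm; A_gv = 165 × 5 = 825 mm².
A_nv = (165 − 1.5·35) × 5 = 562.5 mm².
A_nt = (40 − 0.5·35) × 5 = 112.5 mm².
0.6 F_u A_nv = 135 kN; 0.6 F_y A_gv = 123.8 kN → shear yielding governs the shear term.
R_n = 123.8 + 1.0 × 400 × 112.5 / 1000 = 168.8 kN.
Design strength φR_n = 0.75 × 168.8 = 127 kN.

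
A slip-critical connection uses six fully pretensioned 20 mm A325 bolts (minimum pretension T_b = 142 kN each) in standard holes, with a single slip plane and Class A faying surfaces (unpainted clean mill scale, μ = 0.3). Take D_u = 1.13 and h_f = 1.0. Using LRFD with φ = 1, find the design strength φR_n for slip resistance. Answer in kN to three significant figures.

289 kN

R_n = μ · D_u · h_f · T_b · n_s · n_b = 0.3 × 1.13 × 1.0 × 142 × 1 × 6 = 288.8 kN.
Design strength φR_n = 1 × 288.8 = 289 kN.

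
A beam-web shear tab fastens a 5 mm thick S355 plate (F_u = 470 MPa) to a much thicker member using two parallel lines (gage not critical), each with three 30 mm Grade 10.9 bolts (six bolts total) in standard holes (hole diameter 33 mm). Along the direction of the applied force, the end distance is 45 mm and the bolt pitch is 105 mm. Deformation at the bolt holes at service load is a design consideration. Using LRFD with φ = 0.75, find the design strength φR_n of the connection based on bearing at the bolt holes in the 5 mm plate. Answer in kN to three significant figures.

628 kN

Per bolt r_n = 1.2 l_c t F_u ≤ 2.4 d t F_u; upper limit = 2.4 × 30 × 5 × 470 / 1000 = 169.2 kN.
Edge bolt: l_c = 45 − 33/2 = 28.5 mm → 1.2 × 28.5 × 5 × 470 / 1000 = 80.37 → r_n = 80.37 kN.
Interior bolts: l_c = 105 − 33 = 72 mm → 1.2 × 72 × 5 × 470 / 1000 = 203 → r_n = 169.2 kN.
R_n = 2 × 80.37 + 4 × 169.2 = 837.5 kN.
Design strength φR_n = 0.75 × 837.5 = 628 kN.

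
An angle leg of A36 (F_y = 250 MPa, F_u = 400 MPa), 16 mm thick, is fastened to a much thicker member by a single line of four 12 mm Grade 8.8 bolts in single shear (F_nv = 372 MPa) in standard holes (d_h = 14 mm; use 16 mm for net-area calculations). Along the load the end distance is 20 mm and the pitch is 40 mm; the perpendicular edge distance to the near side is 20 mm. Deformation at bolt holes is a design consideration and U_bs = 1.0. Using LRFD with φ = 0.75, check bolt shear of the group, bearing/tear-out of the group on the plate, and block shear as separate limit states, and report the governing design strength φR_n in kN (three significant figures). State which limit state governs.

Bolt shear: A_b = π·12²/4 = 113.1 mm²; R_n = 372 × 113.1 × 4 × 1 / 1000 = 168.3 kN → 0.75 × 168.3 = 126 kN.
Bearing: edge l_c = 13, r_n = 99.84 kN; interior l_c = 26, r_n = 184.3 kN; R_n = 99.84 + 3·184.3 = 652.8 kN → 490 kN.
Block shear: A_gv = 2240, A_nv = 1344, A_nt = 192 mm²; R_n = min(0.6F_uA_nv, 0.6F_yA_gv) + U_bs·F_u·A_nt = 399.4 kN → 300 kN.
Bolt shear governs: 126 kN.

126 kN (bolt shear governs)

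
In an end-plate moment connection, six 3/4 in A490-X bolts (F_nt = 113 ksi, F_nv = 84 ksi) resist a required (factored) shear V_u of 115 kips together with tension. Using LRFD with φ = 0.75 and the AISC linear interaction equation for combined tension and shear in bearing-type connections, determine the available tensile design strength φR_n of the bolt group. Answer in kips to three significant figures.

137 kips

A_b = π·0.75²/4 = 0.4418 in²; f_rv = 115 / (6 × 0.4418) = 43.38 ksi.
F'_nt = 1.3 F_nt − (F_nt / φF_nv) f_rv = 1.3·113 − (113/(0.75·84))·43.38 = 69.08 ksi, capped at F_nt → F'_nt = 69.08 ksi.
R_n = F'_nt · A_b · n = 69.08 × 0.4418 × 6 = 183.1 kips.
Design strength φR_n = 0.75 × 183.1 = 137 kips.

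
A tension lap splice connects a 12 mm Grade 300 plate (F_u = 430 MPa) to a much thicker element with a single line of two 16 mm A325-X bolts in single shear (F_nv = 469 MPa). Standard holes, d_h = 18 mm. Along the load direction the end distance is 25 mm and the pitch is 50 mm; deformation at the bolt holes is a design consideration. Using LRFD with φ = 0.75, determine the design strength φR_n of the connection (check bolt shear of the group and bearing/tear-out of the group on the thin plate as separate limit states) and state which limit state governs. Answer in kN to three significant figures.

141 kN (bolt shear governs)

Bolt shear: A_b = π·16²/4 = 201.1 mm²; R_n = 469 × 201.1 × 2 × 1 / 1000 = 188.6 kN → 0.75 × 188.6 = 141 kN.
Bearing (1.2 l_c t F_u ≤ 2.4 d t F_u): upper limit = 2.4·16·12·430 / 1000 = 198.1 kN.
  Edge l_c = 25 − 18/2 = 16 → r_n = 99.07 kN; interior l_c = 50 − 18 = 32 → r_n = 198.1 kN.
  R_n,bearing = 1·99.07 + 1·198.1 = 297.2 kN → 0.75 × 297.2 = 223 kN.
Bolt shear governs: 141 kN.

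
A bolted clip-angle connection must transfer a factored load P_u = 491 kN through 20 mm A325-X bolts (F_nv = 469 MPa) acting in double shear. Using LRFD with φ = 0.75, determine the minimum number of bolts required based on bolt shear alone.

A_b = π·20²/4 = 314.2 mm².
Per-bolt design strength φR_n = 0.75 × 469 × 314.2 × 2 / 1000 = 221 kN.
n ≥ 491 / 221 = 2.222 → use 3 bolts.

3 bolts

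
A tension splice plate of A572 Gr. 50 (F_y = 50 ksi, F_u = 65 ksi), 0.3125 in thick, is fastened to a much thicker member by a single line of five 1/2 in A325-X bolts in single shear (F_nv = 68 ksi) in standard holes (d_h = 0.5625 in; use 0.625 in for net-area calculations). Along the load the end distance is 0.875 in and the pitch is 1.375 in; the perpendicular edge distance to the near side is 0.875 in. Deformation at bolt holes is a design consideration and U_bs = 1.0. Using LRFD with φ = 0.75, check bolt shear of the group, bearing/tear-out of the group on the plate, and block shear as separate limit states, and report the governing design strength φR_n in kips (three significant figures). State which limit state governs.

41.1 kips (block shear governs)

Bolt shear: A_b = π·0.5²/4 = 0.1963 in²; R_n = 68 × 0.1963 × 5 × 1 = 66.76 kips → 0.75 × 66.76 = 50.1 kips.
Bearing: edge l_c = 0.5938, r_n = 14.47 kips; interior l_c = 0.8125, r_n = 19.8 kips; R_n = 14.47 + 4·19.8 = 93.69 kips → 70.3 kips.
Block shear: A_gv = 1.992, A_nv = 1.113, A_nt = 0.1758 in²; R_n = min(0.6F_uA_nv, 0.6F_yA_gv) + U_bs·F_u·A_nt = 54.84 kips → 41.1 kips.
Block shear governs: 41.1 kips.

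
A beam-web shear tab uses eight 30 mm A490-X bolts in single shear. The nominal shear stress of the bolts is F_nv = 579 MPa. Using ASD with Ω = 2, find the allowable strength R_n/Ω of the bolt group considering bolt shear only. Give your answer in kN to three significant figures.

A_b = π × 30² / 4 = 706.9 mm².
R_n = F_nv · A_b · n · n_s = 579 × 706.9 × 8 × 1 / 1000 = 3274 kN.
Allowable strength R_n/Ω = 3274 / 2 = 1640 kN.

1640 kN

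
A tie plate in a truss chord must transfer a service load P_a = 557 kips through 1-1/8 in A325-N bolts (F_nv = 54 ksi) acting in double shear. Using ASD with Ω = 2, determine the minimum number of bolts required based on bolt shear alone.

11 bolts

A_b = π·1.125²/4 = 0.994 in².
Per-bolt allowable strength R_n/Ω = 54 × 0.994 × 2 / 2 = 53.68 kips.
n ≥ 557 / 53.68 = 10.38 → use 11 bolts.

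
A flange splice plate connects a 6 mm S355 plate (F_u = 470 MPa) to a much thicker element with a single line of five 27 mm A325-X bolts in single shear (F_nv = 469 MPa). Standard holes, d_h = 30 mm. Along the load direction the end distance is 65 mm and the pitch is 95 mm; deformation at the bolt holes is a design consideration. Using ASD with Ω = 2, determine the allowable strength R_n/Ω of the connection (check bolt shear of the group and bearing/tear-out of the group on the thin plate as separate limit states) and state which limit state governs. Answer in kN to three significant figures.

450 kN (bearing governs)

Bolt shear: A_b = π·27²/4 = 572.6 mm²; R_n = 469 × 572.6 × 5 × 1 / 1000 = 1343 kN → 1343 / 2 = 671 kN.
Bearing (1.2 l_c t F_u ≤ 2.4 d t F_u): upper limit = 2.4·27·6·470 / 1000 = 182.7 kN.
  Edge l_c = 65 − 30/2 = 50 → r_n = 169.2 kN; interior l_c = 95 − 30 = 65 → r_n = 182.7 kN.
  R_n,bearing = 1·169.2 + 4·182.7 = 900.1 kN → 900.1 / 2 = 450 kN.
Bearing governs: 450 kN.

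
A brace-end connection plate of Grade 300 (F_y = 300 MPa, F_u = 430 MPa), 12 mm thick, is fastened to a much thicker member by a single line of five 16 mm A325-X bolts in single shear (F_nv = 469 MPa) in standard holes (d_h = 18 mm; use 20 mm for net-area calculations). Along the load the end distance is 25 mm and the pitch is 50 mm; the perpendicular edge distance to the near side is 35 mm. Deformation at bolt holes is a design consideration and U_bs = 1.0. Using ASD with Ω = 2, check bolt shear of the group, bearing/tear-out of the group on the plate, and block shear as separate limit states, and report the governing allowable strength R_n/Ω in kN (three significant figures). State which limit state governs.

236 kN (bolt shear governs)

Bolt shear: A_b = π·16²/4 = 201.1 mm²; R_n = 469 × 201.1 × 5 × 1 / 1000 = 471.5 kN → 471.5 / 2 = 236 kN.
Bearing: edge l_c = 16, r_n = 99.07 kN; interior l_c = 32, r_n = 198.1 kN; R_n = 99.07 + 4·198.1 = 891.6 kN → 446 kN.
Block shear: A_gv = 2700, A_nv = 1620, A_nt = 300 mm²; R_n = min(0.6F_uA_nv, 0.6F_yA_gv) + U_bs·F_u·A_nt = 547 kN → 273 kN.
Bolt shear governs: 236 kN.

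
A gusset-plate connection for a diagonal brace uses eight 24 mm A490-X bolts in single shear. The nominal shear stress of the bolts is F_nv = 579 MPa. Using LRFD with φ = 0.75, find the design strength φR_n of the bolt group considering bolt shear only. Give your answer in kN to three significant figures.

1570 kN

A_b = π × 24² / 4 = 452.4 mm².
R_n = F_nv · A_b · n · n_s = 579 × 452.4 × 8 × 1 / 1000 = 2095 kN.
Design strength φR_n = 0.75 × 2095 = 1570 kN.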